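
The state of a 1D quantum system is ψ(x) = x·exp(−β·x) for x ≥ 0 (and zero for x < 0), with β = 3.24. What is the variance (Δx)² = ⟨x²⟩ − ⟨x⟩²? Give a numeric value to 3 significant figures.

Compute ⟨x⟩ and ⟨x²⟩ separately, then (Δx)² = ⟨x²⟩ − ⟨x⟩².
Every integrand reduces to terms xʲ·e^(−2βx) on [0, ∞); use ∫₀^∞ xʲ·e^(−2βx) dx = j!/(2β)^(j+1).
Normalization: ∫|ψ|² dx = 0.0073503.
⟨x⟩ = 0.46296 and ⟨x²⟩ = 0.28578.
(Δx)² = 0.28578 − (0.46296)² = 0.071445.

0.0714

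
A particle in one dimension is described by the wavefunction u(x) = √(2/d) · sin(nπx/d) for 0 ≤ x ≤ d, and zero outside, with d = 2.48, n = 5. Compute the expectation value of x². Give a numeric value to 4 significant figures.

⟨x²⟩ = ∫ x²·|u|² dx (integrals over the domain).
With sin²θ = (1 − cos2θ)/2 on 0 ≤ x ≤ d: ∫sin²(nπx/d) dx = d/2, ∫x·sin²(nπx/d) dx = d²/4, ∫x²·sin²(nπx/d) dx = d³·(1/6 − 1/(4n²π²)); higher powers xᵏ the same way, integrating xᵏ·cos(2nπx/d) by parts.
⟨x²⟩ = 2.0377.

2.038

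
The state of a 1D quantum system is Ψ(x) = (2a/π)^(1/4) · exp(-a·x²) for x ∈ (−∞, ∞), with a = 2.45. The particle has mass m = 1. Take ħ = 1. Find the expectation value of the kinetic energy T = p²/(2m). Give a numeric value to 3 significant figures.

1.23

T = −(ħ²/2m) d²/dx², so ⟨T⟩ = −(ħ²/2m) ∫ Ψ*·Ψ'' dx; with m = 1.
Gaussian moments: ∫x^(2j)·e^(−2ax²) dx = (2j−1)!!/(4a)^j · √(π/(2a)), odd powers integrate to 0; here √(π/(2a)) = 0.80071. Derivatives: d/dx e^(−ax²) = −2ax·e^(−ax²), d²/dx² e^(−ax²) = (4a²x² − 2a)·e^(−ax²).
⟨T⟩ = 1.2250.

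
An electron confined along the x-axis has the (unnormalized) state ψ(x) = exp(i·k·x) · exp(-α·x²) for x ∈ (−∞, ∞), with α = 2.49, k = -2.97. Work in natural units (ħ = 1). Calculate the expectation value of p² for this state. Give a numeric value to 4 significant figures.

p² ψ = −ħ² d²ψ/dx²; ⟨p²⟩ = −ħ² ∫ ψ*·ψ'' dx / ∫|ψ|² dx.
Gaussian moments: ∫x^(2j)·e^(−2αx²) dx = (2j−1)!!/(4α)^j · √(π/(2α)), odd powers integrate to 0; here √(π/(2α)) = 0.79426. Derivatives: ψ′ = (ik − 2αx)·ψ, ψ″ = ((ik − 2αx)² − 2α)·ψ; the odd-in-x pieces drop out.
State is unnormalized: ∫|ψ|² dx = 0.79426, and ∫ψ*·(−ħ² ψ'') dx = 8.9837, so ⟨p²⟩ = 8.9837 / 0.79426.
⟨p²⟩ = 11.311.

11.31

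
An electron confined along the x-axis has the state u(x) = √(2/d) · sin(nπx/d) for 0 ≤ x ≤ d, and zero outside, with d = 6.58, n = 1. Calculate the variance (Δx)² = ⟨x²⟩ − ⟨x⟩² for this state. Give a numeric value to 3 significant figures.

1.41

Compute ⟨x⟩ and ⟨x²⟩ separately, then (Δx)² = ⟨x²⟩ − ⟨x⟩².
With sin²θ = (1 − cos2θ)/2 on 0 ≤ x ≤ d: ∫sin²(nπx/d) dx = d/2, ∫x·sin²(nπx/d) dx = d²/4, ∫x²·sin²(nπx/d) dx = d³·(1/6 − 1/(4n²π²)); higher powers xᵏ the same way, integrating xᵏ·cos(2nπx/d) by parts.
⟨x⟩ = 3.2900 and ⟨x²⟩ = 12.239.
(Δx)² = 12.239 − (3.2900)² = 1.4146.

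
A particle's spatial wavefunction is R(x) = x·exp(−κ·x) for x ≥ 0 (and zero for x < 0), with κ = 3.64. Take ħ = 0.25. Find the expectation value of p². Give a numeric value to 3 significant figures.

p² R = −ħ² d²R/dx²; ⟨p²⟩ = −ħ² ∫ R*·R'' dx / ∫|R|² dx.
Differentiate x·exp(−κ·x) with the product rule; every integrand then reduces to terms xʲ·e^(−2κx) on [0, ∞), with ∫₀^∞ xʲ·e^(−2κx) dx = j!/(2κ)^(j+1).
State is unnormalized: ∫|R|² dx = 0.0051837, and ∫R*·(−ħ² R'') dx = 0.0042926, so ⟨p²⟩ = 0.0042926 / 0.0051837.
⟨p²⟩ = 0.82810.

0.828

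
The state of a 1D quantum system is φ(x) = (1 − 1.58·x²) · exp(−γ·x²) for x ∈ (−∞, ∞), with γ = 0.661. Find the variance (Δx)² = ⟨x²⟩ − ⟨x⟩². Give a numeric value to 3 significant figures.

Compute ⟨x⟩ and ⟨x²⟩ separately, then (Δx)² = ⟨x²⟩ − ⟨x⟩².
Expand each integrand as polynomial × e^(−2γx²) and use ∫x^(2j)·e^(−2γx²) dx = (2j−1)!!/(4γ)^j · √(π/(2γ)), odd powers → 0; here √(π/(2γ)) = 1.5416.
Normalization: ∫|φ|² dx = 1.3506.
⟨x⟩ = 0.0000 and ⟨x²⟩ = 1.1962.
(Δx)² = 1.1962 − (0.0000)² = 1.1962.

1.20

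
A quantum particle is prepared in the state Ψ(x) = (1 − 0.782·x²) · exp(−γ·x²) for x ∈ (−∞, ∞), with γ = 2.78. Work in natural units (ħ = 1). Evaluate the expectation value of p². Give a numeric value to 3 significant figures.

3.74

p² Ψ = −ħ² d²Ψ/dx²; ⟨p²⟩ = −ħ² ∫ Ψ*·Ψ'' dx / ∫|Ψ|² dx.
Expand each integrand as polynomial × e^(−2γx²) and use ∫x^(2j)·e^(−2γx²) dx = (2j−1)!!/(4γ)^j · √(π/(2γ)), odd powers → 0; here √(π/(2γ)) = 0.75169. Differentiate with the product rule, d/dx e^(−γx²) = −2γx·e^(−γx²).
State is unnormalized: ∫|Ψ|² dx = 0.65712, and ∫Ψ*·(−ħ² Ψ'') dx = 2.4559, so ⟨p²⟩ = 2.4559 / 0.65712.
⟨p²⟩ = 3.7375.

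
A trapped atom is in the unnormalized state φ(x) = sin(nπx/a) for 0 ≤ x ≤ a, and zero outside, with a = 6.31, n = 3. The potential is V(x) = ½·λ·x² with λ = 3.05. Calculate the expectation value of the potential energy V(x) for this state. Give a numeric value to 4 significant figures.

19.90

⟨V⟩ = ∫ V(x)·|φ|² dx / ∫|φ|² dx.
With sin²θ = (1 − cos2θ)/2 on 0 ≤ x ≤ a: ∫sin²(nπx/a) dx = a/2, ∫x·sin²(nπx/a) dx = a²/4, ∫x²·sin²(nπx/a) dx = a³·(1/6 − 1/(4n²π²)); higher powers xᵏ the same way, integrating xᵏ·cos(2nπx/a) by parts.
State is unnormalized: ∫|φ|² dx = 3.1550, and ∫φ*·V(x)·φ dx = 62.778, so ⟨V⟩ = 62.778 / 3.1550.
⟨V⟩ = 19.898.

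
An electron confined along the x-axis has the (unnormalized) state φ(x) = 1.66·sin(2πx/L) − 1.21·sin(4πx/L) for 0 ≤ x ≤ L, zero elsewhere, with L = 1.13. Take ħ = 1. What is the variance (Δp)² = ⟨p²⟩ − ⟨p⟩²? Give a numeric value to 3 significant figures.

63.1

Compute ⟨p⟩ and ⟨p²⟩ separately; (Δp)² = ⟨p²⟩ − ⟨p⟩².
d²/dx² sin(jπx/L) = −(jπ/L)²·sin(jπx/L); on 0 ≤ x ≤ L, ∫sin²(jπx/L) dx = L/2 and ∫sin(jπx/L)·sin(lπx/L) dx = 0 for j ≠ l, so only diagonal terms survive in ∫|φ|² and ∫φ·φ″; ∫φ·φ′ dx = [φ²/2] between the walls = 0.
Normalization: ∫|φ|² dx = 2.3841.
⟨p⟩ = 0.0000 and ⟨p²⟩ = 63.099.
(Δp)² = 63.099 − (0.0000)² = 63.099.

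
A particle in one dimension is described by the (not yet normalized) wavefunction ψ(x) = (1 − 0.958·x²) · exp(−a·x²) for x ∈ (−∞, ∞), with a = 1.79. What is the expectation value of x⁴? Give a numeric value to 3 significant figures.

⟨x⁴⟩ = ∫ x⁴·|ψ|² dx / ∫|ψ|² dx (integrals over the domain).
Expand each integrand as polynomial × e^(−2ax²) and use ∫x^(2j)·e^(−2ax²) dx = (2j−1)!!/(4a)^j · √(π/(2a)), odd powers → 0; here √(π/(2a)) = 0.93677.
State is unnormalized: ∫|ψ|² dx = 0.73640, and ∫ψ*·x⁴·ψ dx = 0.015820, so ⟨x⁴⟩ = 0.015820 / 0.73640.
⟨x⁴⟩ = 0.021483.

0.0215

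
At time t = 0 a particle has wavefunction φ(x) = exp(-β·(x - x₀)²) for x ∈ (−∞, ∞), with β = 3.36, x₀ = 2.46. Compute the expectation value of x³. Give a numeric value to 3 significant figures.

15.4

⟨x³⟩ = ∫ x³·|φ|² dx / ∫|φ|² dx (integrals over the domain).
Gaussian moments (u = x − x₀): ∫u^(2j)·e^(−2βu²) du = (2j−1)!!/(4β)^j · √(π/(2β)), odd powers integrate to 0; here √(π/(2β)) = 0.68374.
State is unnormalized: ∫|φ|² dx = 0.68374, and ∫φ*·x³·φ dx = 10.554, so ⟨x³⟩ = 10.554 / 0.68374.
⟨x³⟩ = 15.436.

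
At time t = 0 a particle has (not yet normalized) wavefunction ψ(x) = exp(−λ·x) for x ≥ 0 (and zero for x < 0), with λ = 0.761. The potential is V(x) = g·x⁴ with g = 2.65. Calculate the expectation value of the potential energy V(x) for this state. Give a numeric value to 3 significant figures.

11.9

⟨V⟩ = ∫ V(x)·|ψ|² dx / ∫|ψ|² dx.
Every integrand reduces to terms xʲ·e^(−2λx) on [0, ∞); use ∫₀^∞ xʲ·e^(−2λx) dx = j!/(2λ)^(j+1).
State is unnormalized: ∫|ψ|² dx = 0.65703, and ∫ψ*·V(x)·ψ dx = 7.7872, so ⟨V⟩ = 7.7872 / 0.65703.
⟨V⟩ = 11.852.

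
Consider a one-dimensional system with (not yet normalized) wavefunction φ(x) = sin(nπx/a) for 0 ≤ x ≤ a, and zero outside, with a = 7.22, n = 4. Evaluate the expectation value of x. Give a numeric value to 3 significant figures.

⟨x⟩ = ∫ x·|φ|² dx / ∫|φ|² dx (integrals over the domain).
With sin²θ = (1 − cos2θ)/2 on 0 ≤ x ≤ a: ∫sin²(nπx/a) dx = a/2, ∫x·sin²(nπx/a) dx = a²/4, ∫x²·sin²(nπx/a) dx = a³·(1/6 − 1/(4n²π²)); higher powers xᵏ the same way, integrating xᵏ·cos(2nπx/a) by parts.
State is unnormalized: ∫|φ|² dx = 3.6100, and ∫φ*·x·φ dx = 13.032, so ⟨x⟩ = 13.032 / 3.6100.
⟨x⟩ = 3.6100.

3.61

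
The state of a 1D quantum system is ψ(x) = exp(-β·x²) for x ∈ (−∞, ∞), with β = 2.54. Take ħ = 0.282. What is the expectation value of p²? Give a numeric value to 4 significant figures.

p² ψ = −ħ² d²ψ/dx²; ⟨p²⟩ = −ħ² ∫ ψ*·ψ'' dx / ∫|ψ|² dx.
Gaussian moments: ∫x^(2j)·e^(−2βx²) dx = (2j−1)!!/(4β)^j · √(π/(2β)), odd powers integrate to 0; here √(π/(2β)) = 0.78640. Derivatives: d/dx e^(−βx²) = −2βx·e^(−βx²), d²/dx² e^(−βx²) = (4β²x² − 2β)·e^(−βx²).
State is unnormalized: ∫|ψ|² dx = 0.78640, and ∫ψ*·(−ħ² ψ'') dx = 0.15885, so ⟨p²⟩ = 0.15885 / 0.78640.
⟨p²⟩ = 0.20199.

0.2020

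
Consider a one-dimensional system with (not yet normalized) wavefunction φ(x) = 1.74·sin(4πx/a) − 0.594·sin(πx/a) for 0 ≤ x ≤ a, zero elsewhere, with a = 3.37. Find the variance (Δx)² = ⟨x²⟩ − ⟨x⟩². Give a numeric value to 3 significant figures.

Compute ⟨x⟩ and ⟨x²⟩ separately, then (Δx)² = ⟨x²⟩ − ⟨x⟩².
On 0 ≤ x ≤ a (j ≠ l): ∫sin²(jπx/a) dx = a/2, ∫sin(jπx/a)·sin(lπx/a) dx = 0; diagonal moments ∫x·sin²(jπx/a) dx = a²/4, ∫x²·sin²(jπx/a) dx = a³·(1/6 − 1/(4j²π²)); cross terms ∫x·sin(jπx/a)·sin(lπx/a) dx = 0 for j + l even and −4jla²/(π²(j² − l²)²) for j + l odd, ∫x²·sin(jπx/a)·sin(lπx/a) dx = (−1)^(j+l)·4jla³/(π²(j² − l²)²); higher powers the same way via product-to-sum and parts.
Normalization: ∫|φ|² dx = 5.6960.
⟨x⟩ = 1.7147 and ⟨x²⟩ = 3.7934.
(Δx)² = 3.7934 − (1.7147)² = 0.85327.

0.853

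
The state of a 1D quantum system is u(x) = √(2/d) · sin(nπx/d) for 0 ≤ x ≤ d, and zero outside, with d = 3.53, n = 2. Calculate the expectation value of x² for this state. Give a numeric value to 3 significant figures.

4.00

⟨x²⟩ = ∫ x²·|u|² dx (integrals over the domain).
With sin²θ = (1 − cos2θ)/2 on 0 ≤ x ≤ d: ∫sin²(nπx/d) dx = d/2, ∫x·sin²(nπx/d) dx = d²/4, ∫x²·sin²(nπx/d) dx = d³·(1/6 − 1/(4n²π²)); higher powers xᵏ the same way, integrating xᵏ·cos(2nπx/d) by parts.
⟨x²⟩ = 3.9958.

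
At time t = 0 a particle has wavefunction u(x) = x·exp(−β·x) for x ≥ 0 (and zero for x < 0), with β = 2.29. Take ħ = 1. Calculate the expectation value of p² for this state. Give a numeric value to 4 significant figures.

p² u = −ħ² d²u/dx²; ⟨p²⟩ = −ħ² ∫ u*·u'' dx / ∫|u|² dx.
Differentiate x·exp(−β·x) with the product rule; every integrand then reduces to terms xʲ·e^(−2βx) on [0, ∞), with ∫₀^∞ xʲ·e^(−2βx) dx = j!/(2β)^(j+1).
State is unnormalized: ∫|u|² dx = 0.020818, and ∫u*·(−ħ² u'') dx = 0.10917, so ⟨p²⟩ = 0.10917 / 0.020818.
⟨p²⟩ = 5.2441.

5.244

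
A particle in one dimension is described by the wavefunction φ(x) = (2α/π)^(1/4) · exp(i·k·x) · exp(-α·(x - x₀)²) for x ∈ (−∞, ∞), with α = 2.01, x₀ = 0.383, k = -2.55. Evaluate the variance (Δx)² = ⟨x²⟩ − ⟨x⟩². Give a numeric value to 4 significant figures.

Compute ⟨x⟩ and ⟨x²⟩ separately, then (Δx)² = ⟨x²⟩ − ⟨x⟩².
Gaussian moments (u = x − x₀): ∫u^(2j)·e^(−2αu²) du = (2j−1)!!/(4α)^j · √(π/(2α)), odd powers integrate to 0; here √(π/(2α)) = 0.88402.
⟨x⟩ = 0.38300 and ⟨x²⟩ = 0.27107.
(Δx)² = 0.27107 − (0.38300)² = 0.12438.

0.1244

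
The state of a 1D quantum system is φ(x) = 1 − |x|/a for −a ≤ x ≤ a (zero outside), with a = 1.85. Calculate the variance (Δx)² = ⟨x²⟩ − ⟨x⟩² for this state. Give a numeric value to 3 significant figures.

Compute ⟨x⟩ and ⟨x²⟩ separately, then (Δx)² = ⟨x²⟩ − ⟨x⟩².
φ is even, so ∫ over [−a, a] = 2∫₀ᵃ with φ = 1 − x/a there: ∫₀ᵃ (1 − x/a)² dx = a/3, ∫₀ᵃ x²(1 − x/a)² dx = a³/30, ∫₀ᵃ x⁴(1 − x/a)² dx = a⁵/105.
Normalization: ∫|φ|² dx = 1.2333.
⟨x⟩ = 0.0000 and ⟨x²⟩ = 0.34225.
(Δx)² = 0.34225 − (0.0000)² = 0.34225.

0.342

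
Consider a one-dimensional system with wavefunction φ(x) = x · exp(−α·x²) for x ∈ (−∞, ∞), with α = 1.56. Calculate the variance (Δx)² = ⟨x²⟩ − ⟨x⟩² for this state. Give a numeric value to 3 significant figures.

Compute ⟨x⟩ and ⟨x²⟩ separately, then (Δx)² = ⟨x²⟩ − ⟨x⟩².
Expand each integrand as polynomial × e^(−2αx²) and use ∫x^(2j)·e^(−2αx²) dx = (2j−1)!!/(4α)^j · √(π/(2α)), odd powers → 0; here √(π/(2α)) = 1.0035.
Normalization: ∫|φ|² dx = 0.16081.
⟨x⟩ = 0.0000 and ⟨x²⟩ = 0.48077.
(Δx)² = 0.48077 − (0.0000)² = 0.48077.

0.481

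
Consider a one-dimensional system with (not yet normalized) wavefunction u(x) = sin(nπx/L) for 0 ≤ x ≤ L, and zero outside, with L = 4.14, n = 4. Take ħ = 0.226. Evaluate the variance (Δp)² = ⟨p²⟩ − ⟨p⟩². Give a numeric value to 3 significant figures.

Compute ⟨p⟩ and ⟨p²⟩ separately; (Δp)² = ⟨p²⟩ − ⟨p⟩².
d/dx sin(nπx/L) = (nπ/L)·cos(nπx/L) and d²/dx² sin(nπx/L) = −(nπ/L)²·sin(nπx/L); on 0 ≤ x ≤ L, ∫sin²(nπx/L) dx = L/2 and ∫sin(nπx/L)·cos(nπx/L) dx = 0.
Normalization: ∫|u|² dx = 2.0700.
⟨p⟩ = 0.0000 and ⟨p²⟩ = 0.47058.
(Δp)² = 0.47058 − (0.0000)² = 0.47058.

0.471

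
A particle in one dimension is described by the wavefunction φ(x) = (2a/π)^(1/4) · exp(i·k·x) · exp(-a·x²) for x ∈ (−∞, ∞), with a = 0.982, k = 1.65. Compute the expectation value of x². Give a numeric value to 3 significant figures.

0.255

⟨x²⟩ = ∫ x²·|φ|² dx (integrals over the domain).
Gaussian moments: ∫x^(2j)·e^(−2ax²) dx = (2j−1)!!/(4a)^j · √(π/(2a)), odd powers integrate to 0; here √(π/(2a)) = 1.2647.
⟨x²⟩ = 0.25458.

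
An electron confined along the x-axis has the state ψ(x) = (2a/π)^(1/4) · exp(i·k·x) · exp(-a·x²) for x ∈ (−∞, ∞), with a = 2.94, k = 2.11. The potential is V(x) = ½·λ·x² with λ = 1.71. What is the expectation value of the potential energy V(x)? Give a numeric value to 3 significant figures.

⟨V⟩ = ∫ V(x)·|ψ|² dx.
Gaussian moments: ∫x^(2j)·e^(−2ax²) dx = (2j−1)!!/(4a)^j · √(π/(2a)), odd powers integrate to 0; here √(π/(2a)) = 0.73095.
⟨V⟩ = 0.072704.

0.0727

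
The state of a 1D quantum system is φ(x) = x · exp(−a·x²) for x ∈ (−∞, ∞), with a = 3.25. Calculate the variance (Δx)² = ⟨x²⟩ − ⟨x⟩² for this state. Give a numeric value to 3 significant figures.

0.231

Compute ⟨x⟩ and ⟨x²⟩ separately, then (Δx)² = ⟨x²⟩ − ⟨x⟩².
Expand each integrand as polynomial × e^(−2ax²) and use ∫x^(2j)·e^(−2ax²) dx = (2j−1)!!/(4a)^j · √(π/(2a)), odd powers → 0; here √(π/(2a)) = 0.69521.
Normalization: ∫|φ|² dx = 0.053478.
⟨x⟩ = 0.0000 and ⟨x²⟩ = 0.23077.
(Δx)² = 0.23077 − (0.0000)² = 0.23077.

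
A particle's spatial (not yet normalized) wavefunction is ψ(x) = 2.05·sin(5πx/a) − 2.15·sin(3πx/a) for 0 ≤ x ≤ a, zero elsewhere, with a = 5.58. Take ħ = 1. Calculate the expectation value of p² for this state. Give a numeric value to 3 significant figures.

5.27

p² ψ = −ħ² d²ψ/dx²; ⟨p²⟩ = −ħ² ∫ ψ*·ψ'' dx / ∫|ψ|² dx.
d²/dx² sin(jπx/a) = −(jπ/a)²·sin(jπx/a); on 0 ≤ x ≤ a, ∫sin²(jπx/a) dx = a/2 and ∫sin(jπx/a)·sin(lπx/a) dx = 0 for j ≠ l, so only diagonal terms survive in ∫|ψ|² and ∫ψ·ψ″; ∫ψ·ψ′ dx = [ψ²/2] between the walls = 0.
State is unnormalized: ∫|ψ|² dx = 24.622, and ∫ψ*·(−ħ² ψ'') dx = 129.71, so ⟨p²⟩ = 129.71 / 24.622.
⟨p²⟩ = 5.2680.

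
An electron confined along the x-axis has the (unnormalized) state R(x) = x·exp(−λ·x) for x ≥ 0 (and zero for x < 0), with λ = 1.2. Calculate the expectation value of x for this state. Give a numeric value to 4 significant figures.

1.250

⟨x⟩ = ∫ x·|R|² dx / ∫|R|² dx (integrals over the domain).
Every integrand reduces to terms xʲ·e^(−2λx) on [0, ∞); use ∫₀^∞ xʲ·e^(−2λx) dx = j!/(2λ)^(j+1).
State is unnormalized: ∫|R|² dx = 0.14468, and ∫R*·x·R dx = 0.18084, so ⟨x⟩ = 0.18084 / 0.14468.
⟨x⟩ = 1.2500.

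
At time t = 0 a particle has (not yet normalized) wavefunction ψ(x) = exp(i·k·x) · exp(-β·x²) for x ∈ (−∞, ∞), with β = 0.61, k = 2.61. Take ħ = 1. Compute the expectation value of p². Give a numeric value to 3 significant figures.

p² ψ = −ħ² d²ψ/dx²; ⟨p²⟩ = −ħ² ∫ ψ*·ψ'' dx / ∫|ψ|² dx.
Gaussian moments: ∫x^(2j)·e^(−2βx²) dx = (2j−1)!!/(4β)^j · √(π/(2β)), odd powers integrate to 0; here √(π/(2β)) = 1.6047. Derivatives: ψ′ = (ik − 2βx)·ψ, ψ″ = ((ik − 2βx)² − 2β)·ψ; the odd-in-x pieces drop out.
State is unnormalized: ∫|ψ|² dx = 1.6047, and ∫ψ*·(−ħ² ψ'') dx = 11.910, so ⟨p²⟩ = 11.910 / 1.6047.
⟨p²⟩ = 7.4221.

7.42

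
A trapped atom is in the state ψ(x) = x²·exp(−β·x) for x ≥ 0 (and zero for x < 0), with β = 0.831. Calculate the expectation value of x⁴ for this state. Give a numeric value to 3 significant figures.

⟨x⁴⟩ = ∫ x⁴·|ψ|² dx / ∫|ψ|² dx (integrals over the domain).
Every integrand reduces to terms xʲ·e^(−2βx) on [0, ∞); use ∫₀^∞ xʲ·e^(−2βx) dx = j!/(2β)^(j+1).
State is unnormalized: ∫|ψ|² dx = 1.8926, and ∫ψ*·x⁴·ψ dx = 416.72, so ⟨x⁴⟩ = 416.72 / 1.8926.
⟨x⁴⟩ = 220.18.

220.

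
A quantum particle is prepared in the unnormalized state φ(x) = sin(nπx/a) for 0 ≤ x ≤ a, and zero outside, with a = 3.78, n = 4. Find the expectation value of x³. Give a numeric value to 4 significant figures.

⟨x³⟩ = ∫ x³·|φ|² dx / ∫|φ|² dx (integrals over the domain).
With sin²θ = (1 − cos2θ)/2 on 0 ≤ x ≤ a: ∫sin²(nπx/a) dx = a/2, ∫x·sin²(nπx/a) dx = a²/4, ∫x²·sin²(nπx/a) dx = a³·(1/6 − 1/(4n²π²)); higher powers xᵏ the same way, integrating xᵏ·cos(2nπx/a) by parts.
State is unnormalized: ∫|φ|² dx = 1.8900, and ∫φ*·x³·φ dx = 25.035, so ⟨x³⟩ = 25.035 / 1.8900.
⟨x³⟩ = 13.246.

13.25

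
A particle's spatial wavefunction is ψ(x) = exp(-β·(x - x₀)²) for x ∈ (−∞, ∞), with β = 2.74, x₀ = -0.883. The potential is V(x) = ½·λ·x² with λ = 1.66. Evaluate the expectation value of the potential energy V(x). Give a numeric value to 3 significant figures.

⟨V⟩ = ∫ V(x)·|ψ|² dx / ∫|ψ|² dx.
Gaussian moments (u = x − x₀): ∫u^(2j)·e^(−2βu²) du = (2j−1)!!/(4β)^j · √(π/(2β)), odd powers integrate to 0; here √(π/(2β)) = 0.75715.
State is unnormalized: ∫|ψ|² dx = 0.75715, and ∫ψ*·V(x)·ψ dx = 0.54733, so ⟨V⟩ = 0.54733 / 0.75715.
⟨V⟩ = 0.72287.

0.723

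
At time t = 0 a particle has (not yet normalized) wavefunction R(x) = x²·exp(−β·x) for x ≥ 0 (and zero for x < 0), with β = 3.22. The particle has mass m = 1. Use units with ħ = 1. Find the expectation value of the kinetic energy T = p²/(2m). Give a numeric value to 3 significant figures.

T = −(ħ²/2m) d²/dx², so ⟨T⟩ = −(ħ²/2m) ∫ R*·R'' dx / ∫|R|² dx; with m = 1.
Differentiate x²·exp(−β·x) with the product rule; every integrand then reduces to terms xʲ·e^(−2βx) on [0, ∞), with ∫₀^∞ xʲ·e^(−2βx) dx = j!/(2β)^(j+1).
State is unnormalized: ∫|R|² dx = 0.0021666, and ∫R*·(−ħ²/2m · R'') dx = 0.0037441, so ⟨T⟩ = 0.0037441 / 0.0021666.
⟨T⟩ = 1.7281.

1.73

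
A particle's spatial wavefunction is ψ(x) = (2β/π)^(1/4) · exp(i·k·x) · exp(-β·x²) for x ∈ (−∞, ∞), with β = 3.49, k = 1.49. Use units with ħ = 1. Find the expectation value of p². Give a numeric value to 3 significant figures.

5.71

p² ψ = −ħ² d²ψ/dx²; ⟨p²⟩ = −ħ² ∫ ψ*·ψ'' dx.
Gaussian moments: ∫x^(2j)·e^(−2βx²) dx = (2j−1)!!/(4β)^j · √(π/(2β)), odd powers integrate to 0; here √(π/(2β)) = 0.67088. Derivatives: ψ′ = (ik − 2βx)·ψ, ψ″ = ((ik − 2βx)² − 2β)·ψ; the odd-in-x pieces drop out.
⟨p²⟩ = 5.7101.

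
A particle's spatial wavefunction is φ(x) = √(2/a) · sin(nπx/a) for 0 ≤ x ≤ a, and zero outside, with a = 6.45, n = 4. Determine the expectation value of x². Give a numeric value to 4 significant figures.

13.74

⟨x²⟩ = ∫ x²·|φ|² dx (integrals over the domain).
With sin²θ = (1 − cos2θ)/2 on 0 ≤ x ≤ a: ∫sin²(nπx/a) dx = a/2, ∫x·sin²(nπx/a) dx = a²/4, ∫x²·sin²(nπx/a) dx = a³·(1/6 − 1/(4n²π²)); higher powers xᵏ the same way, integrating xᵏ·cos(2nπx/a) by parts.
⟨x²⟩ = 13.736.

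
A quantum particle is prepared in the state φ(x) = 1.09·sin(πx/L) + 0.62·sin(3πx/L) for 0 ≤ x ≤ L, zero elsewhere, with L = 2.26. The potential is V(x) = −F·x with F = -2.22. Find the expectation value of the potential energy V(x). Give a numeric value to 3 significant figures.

⟨V⟩ = ∫ V(x)·|φ|² dx / ∫|φ|² dx.
On 0 ≤ x ≤ L (j ≠ l): ∫sin²(jπx/L) dx = L/2, ∫sin(jπx/L)·sin(lπx/L) dx = 0; diagonal moments ∫x·sin²(jπx/L) dx = L²/4, ∫x²·sin²(jπx/L) dx = L³·(1/6 − 1/(4j²π²)); cross terms ∫x·sin(jπx/L)·sin(lπx/L) dx = 0 for j + l even and −4jlL²/(π²(j² − l²)²) for j + l odd, ∫x²·sin(jπx/L)·sin(lπx/L) dx = (−1)^(j+l)·4jlL³/(π²(j² − l²)²); higher powers the same way via product-to-sum and parts.
State is unnormalized: ∫|φ|² dx = 1.7769, and ∫φ*·V(x)·φ dx = 4.4576, so ⟨V⟩ = 4.4576 / 1.7769.
⟨V⟩ = 2.5086.

2.51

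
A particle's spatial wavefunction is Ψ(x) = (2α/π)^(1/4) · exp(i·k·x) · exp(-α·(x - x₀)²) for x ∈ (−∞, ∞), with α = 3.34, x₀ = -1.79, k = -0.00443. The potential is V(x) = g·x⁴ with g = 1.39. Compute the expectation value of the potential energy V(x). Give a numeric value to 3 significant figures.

⟨V⟩ = ∫ V(x)·|Ψ|² dx.
Gaussian moments (u = x − x₀): ∫u^(2j)·e^(−2αu²) du = (2j−1)!!/(4α)^j · √(π/(2α)), odd powers integrate to 0; here √(π/(2α)) = 0.68578.
⟨V⟩ = 16.294.

16.3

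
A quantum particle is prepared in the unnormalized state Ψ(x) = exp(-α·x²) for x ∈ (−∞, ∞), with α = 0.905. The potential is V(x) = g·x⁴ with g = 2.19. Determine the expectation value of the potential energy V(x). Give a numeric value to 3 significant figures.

0.501

⟨V⟩ = ∫ V(x)·|Ψ|² dx / ∫|Ψ|² dx.
Gaussian moments: ∫x^(2j)·e^(−2αx²) dx = (2j−1)!!/(4α)^j · √(π/(2α)), odd powers integrate to 0; here √(π/(2α)) = 1.3175.
State is unnormalized: ∫|Ψ|² dx = 1.3175, and ∫Ψ*·V(x)·Ψ dx = 0.66052, so ⟨V⟩ = 0.66052 / 1.3175.
⟨V⟩ = 0.50136.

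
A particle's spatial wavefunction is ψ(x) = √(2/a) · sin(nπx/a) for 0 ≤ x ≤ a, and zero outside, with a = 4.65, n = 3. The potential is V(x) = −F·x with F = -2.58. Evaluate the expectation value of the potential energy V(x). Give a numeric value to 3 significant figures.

⟨V⟩ = ∫ V(x)·|ψ|² dx.
With sin²θ = (1 − cos2θ)/2 on 0 ≤ x ≤ a: ∫sin²(nπx/a) dx = a/2, ∫x·sin²(nπx/a) dx = a²/4, ∫x²·sin²(nπx/a) dx = a³·(1/6 − 1/(4n²π²)); higher powers xᵏ the same way, integrating xᵏ·cos(2nπx/a) by parts.
⟨V⟩ = 5.9985.

6.00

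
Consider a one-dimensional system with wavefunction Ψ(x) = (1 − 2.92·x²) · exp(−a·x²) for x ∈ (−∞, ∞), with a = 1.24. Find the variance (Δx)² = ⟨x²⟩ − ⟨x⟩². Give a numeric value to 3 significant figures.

0.623

Compute ⟨x⟩ and ⟨x²⟩ separately, then (Δx)² = ⟨x²⟩ − ⟨x⟩².
Expand each integrand as polynomial × e^(−2ax²) and use ∫x^(2j)·e^(−2ax²) dx = (2j−1)!!/(4a)^j · √(π/(2a)), odd powers → 0; here √(π/(2a)) = 1.1255.
Normalization: ∫|Ψ|² dx = 0.97055.
⟨x⟩ = 0.0000 and ⟨x²⟩ = 0.62342.
(Δx)² = 0.62342 − (0.0000)² = 0.62342.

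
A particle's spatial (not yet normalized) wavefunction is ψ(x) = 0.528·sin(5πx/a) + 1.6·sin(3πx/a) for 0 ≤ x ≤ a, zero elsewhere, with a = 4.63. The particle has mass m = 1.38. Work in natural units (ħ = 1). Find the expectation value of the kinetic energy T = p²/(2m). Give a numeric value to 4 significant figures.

1.763

T = −(ħ²/2m) d²/dx², so ⟨T⟩ = −(ħ²/2m) ∫ ψ*·ψ'' dx / ∫|ψ|² dx; with m = 1.38.
d²/dx² sin(jπx/a) = −(jπ/a)²·sin(jπx/a); on 0 ≤ x ≤ a, ∫sin²(jπx/a) dx = a/2 and ∫sin(jπx/a)·sin(lπx/a) dx = 0 for j ≠ l, so only diagonal terms survive in ∫|ψ|² and ∫ψ·ψ″; ∫ψ·ψ′ dx = [ψ²/2] between the walls = 0.
State is unnormalized: ∫|ψ|² dx = 6.5718, and ∫ψ*·(−ħ²/2m · ψ'') dx = 11.589, so ⟨T⟩ = 11.589 / 6.5718.
⟨T⟩ = 1.7634.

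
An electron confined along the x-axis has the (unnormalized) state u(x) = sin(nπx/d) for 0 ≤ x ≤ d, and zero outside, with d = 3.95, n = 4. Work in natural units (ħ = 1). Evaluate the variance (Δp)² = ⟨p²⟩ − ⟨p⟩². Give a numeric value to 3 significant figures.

10.1

Compute ⟨p⟩ and ⟨p²⟩ separately; (Δp)² = ⟨p²⟩ − ⟨p⟩².
d/dx sin(nπx/d) = (nπ/d)·cos(nπx/d) and d²/dx² sin(nπx/d) = −(nπ/d)²·sin(nπx/d); on 0 ≤ x ≤ d, ∫sin²(nπx/d) dx = d/2 and ∫sin(nπx/d)·cos(nπx/d) dx = 0.
Normalization: ∫|u|² dx = 1.9750.
⟨p⟩ = 0.0000 and ⟨p²⟩ = 10.121.
(Δp)² = 10.121 − (0.0000)² = 10.121.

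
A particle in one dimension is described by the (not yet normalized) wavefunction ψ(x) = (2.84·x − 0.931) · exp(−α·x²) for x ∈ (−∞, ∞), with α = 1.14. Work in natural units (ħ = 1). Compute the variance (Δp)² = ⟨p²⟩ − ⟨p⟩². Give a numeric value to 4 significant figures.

2.670

Compute ⟨p⟩ and ⟨p²⟩ separately; (Δp)² = ⟨p²⟩ − ⟨p⟩².
Expand each integrand as polynomial × e^(−2αx²) and use ∫x^(2j)·e^(−2αx²) dx = (2j−1)!!/(4α)^j · √(π/(2α)), odd powers → 0; here √(π/(2α)) = 1.1738. Differentiate with the product rule, d/dx e^(−αx²) = −2αx·e^(−αx²).
Normalization: ∫|ψ|² dx = 3.0937.
⟨p⟩ = 0.0000 and ⟨p²⟩ = 2.6702.
(Δp)² = 2.6702 − (0.0000)² = 2.6702.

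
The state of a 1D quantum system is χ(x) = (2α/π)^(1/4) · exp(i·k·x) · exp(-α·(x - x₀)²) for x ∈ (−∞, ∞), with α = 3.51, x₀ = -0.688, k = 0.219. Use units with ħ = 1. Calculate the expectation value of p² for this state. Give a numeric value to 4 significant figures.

3.558

p² χ = −ħ² d²χ/dx²; ⟨p²⟩ = −ħ² ∫ χ*·χ'' dx.
Gaussian moments (u = x − x₀): ∫u^(2j)·e^(−2αu²) du = (2j−1)!!/(4α)^j · √(π/(2α)), odd powers integrate to 0; here √(π/(2α)) = 0.66897. Derivatives: χ′ = (ik − 2αu)·χ, χ″ = ((ik − 2αu)² − 2α)·χ; the odd-in-u pieces drop out.
⟨p²⟩ = 3.5580.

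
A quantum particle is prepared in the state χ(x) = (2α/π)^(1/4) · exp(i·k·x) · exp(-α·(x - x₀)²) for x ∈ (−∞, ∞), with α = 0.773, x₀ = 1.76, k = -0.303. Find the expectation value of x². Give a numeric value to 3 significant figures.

3.42

⟨x²⟩ = ∫ x²·|χ|² dx (integrals over the domain).
Gaussian moments (u = x − x₀): ∫u^(2j)·e^(−2αu²) du = (2j−1)!!/(4α)^j · √(π/(2α)), odd powers integrate to 0; here √(π/(2α)) = 1.4255.
⟨x²⟩ = 3.4210.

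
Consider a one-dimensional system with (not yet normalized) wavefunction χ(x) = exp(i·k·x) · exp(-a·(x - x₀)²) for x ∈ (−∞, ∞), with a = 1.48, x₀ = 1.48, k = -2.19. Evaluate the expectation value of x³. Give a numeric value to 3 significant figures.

⟨x³⟩ = ∫ x³·|χ|² dx / ∫|χ|² dx (integrals over the domain).
Gaussian moments (u = x − x₀): ∫u^(2j)·e^(−2au²) du = (2j−1)!!/(4a)^j · √(π/(2a)), odd powers integrate to 0; here √(π/(2a)) = 1.0302.
State is unnormalized: ∫|χ|² dx = 1.0302, and ∫χ*·x³·χ dx = 4.1124, so ⟨x³⟩ = 4.1124 / 1.0302.
⟨x³⟩ = 3.9918.

3.99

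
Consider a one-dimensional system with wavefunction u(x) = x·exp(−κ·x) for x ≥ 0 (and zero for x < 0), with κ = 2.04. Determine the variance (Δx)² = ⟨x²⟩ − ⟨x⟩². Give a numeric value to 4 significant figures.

0.1802

Compute ⟨x⟩ and ⟨x²⟩ separately, then (Δx)² = ⟨x²⟩ − ⟨x⟩².
Every integrand reduces to terms xʲ·e^(−2κx) on [0, ∞); use ∫₀^∞ xʲ·e^(−2κx) dx = j!/(2κ)^(j+1).
Normalization: ∫|u|² dx = 0.029448.
⟨x⟩ = 0.73529 and ⟨x²⟩ = 0.72088.
(Δx)² = 0.72088 − (0.73529)² = 0.18022.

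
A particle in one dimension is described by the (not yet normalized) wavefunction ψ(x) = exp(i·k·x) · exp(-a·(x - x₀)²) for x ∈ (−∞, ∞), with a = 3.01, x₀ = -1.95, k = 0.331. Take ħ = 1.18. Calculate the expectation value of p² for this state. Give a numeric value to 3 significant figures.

4.34

p² ψ = −ħ² d²ψ/dx²; ⟨p²⟩ = −ħ² ∫ ψ*·ψ'' dx / ∫|ψ|² dx.
Gaussian moments (u = x − x₀): ∫u^(2j)·e^(−2au²) du = (2j−1)!!/(4a)^j · √(π/(2a)), odd powers integrate to 0; here √(π/(2a)) = 0.72240. Derivatives: ψ′ = (ik − 2au)·ψ, ψ″ = ((ik − 2au)² − 2a)·ψ; the odd-in-u pieces drop out.
State is unnormalized: ∫|ψ|² dx = 0.72240, and ∫ψ*·(−ħ² ψ'') dx = 3.1379, so ⟨p²⟩ = 3.1379 / 0.72240.
⟨p²⟩ = 4.3437.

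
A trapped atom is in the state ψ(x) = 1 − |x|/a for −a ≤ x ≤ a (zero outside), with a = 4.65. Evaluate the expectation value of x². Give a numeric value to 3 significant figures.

⟨x²⟩ = ∫ x²·|ψ|² dx / ∫|ψ|² dx (integrals over the domain).
ψ is even, so ∫ over [−a, a] = 2∫₀ᵃ with ψ = 1 − x/a there: ∫₀ᵃ (1 − x/a)² dx = a/3, ∫₀ᵃ x²(1 − x/a)² dx = a³/30, ∫₀ᵃ x⁴(1 − x/a)² dx = a⁵/105.
State is unnormalized: ∫|ψ|² dx = 3.1000, and ∫ψ*·x²·ψ dx = 6.7030, so ⟨x²⟩ = 6.7030 / 3.1000.
⟨x²⟩ = 2.1623.

2.16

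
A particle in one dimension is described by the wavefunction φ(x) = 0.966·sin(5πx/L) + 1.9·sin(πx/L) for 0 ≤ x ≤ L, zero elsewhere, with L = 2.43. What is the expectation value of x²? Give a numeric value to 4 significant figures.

1.762

⟨x²⟩ = ∫ x²·|φ|² dx / ∫|φ|² dx (integrals over the domain).
On 0 ≤ x ≤ L (j ≠ l): ∫sin²(jπx/L) dx = L/2, ∫sin(jπx/L)·sin(lπx/L) dx = 0; diagonal moments ∫x·sin²(jπx/L) dx = L²/4, ∫x²·sin²(jπx/L) dx = L³·(1/6 − 1/(4j²π²)); cross terms ∫x·sin(jπx/L)·sin(lπx/L) dx = 0 for j + l even and −4jlL²/(π²(j² − l²)²) for j + l odd, ∫x²·sin(jπx/L)·sin(lπx/L) dx = (−1)^(j+l)·4jlL³/(π²(j² − l²)²); higher powers the same way via product-to-sum and parts.
State is unnormalized: ∫|φ|² dx = 5.5199, and ∫φ*·x²·φ dx = 9.7245, so ⟨x²⟩ = 9.7245 / 5.5199.
⟨x²⟩ = 1.7617.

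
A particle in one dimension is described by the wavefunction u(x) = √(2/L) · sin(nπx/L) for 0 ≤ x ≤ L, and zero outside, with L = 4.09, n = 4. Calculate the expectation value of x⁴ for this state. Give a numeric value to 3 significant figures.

⟨x⁴⟩ = ∫ x⁴·|u|² dx (integrals over the domain).
With sin²θ = (1 − cos2θ)/2 on 0 ≤ x ≤ L: ∫sin²(nπx/L) dx = L/2, ∫x·sin²(nπx/L) dx = L²/4, ∫x²·sin²(nπx/L) dx = L³·(1/6 − 1/(4n²π²)); higher powers xᵏ the same way, integrating xᵏ·cos(2nπx/L) by parts.
⟨x⁴⟩ = 54.211.

54.2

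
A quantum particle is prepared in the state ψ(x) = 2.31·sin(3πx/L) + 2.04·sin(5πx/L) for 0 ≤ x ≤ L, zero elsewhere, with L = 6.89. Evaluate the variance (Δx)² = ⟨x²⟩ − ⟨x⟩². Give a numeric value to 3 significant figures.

6.00

Compute ⟨x⟩ and ⟨x²⟩ separately, then (Δx)² = ⟨x²⟩ − ⟨x⟩².
On 0 ≤ x ≤ L (j ≠ l): ∫sin²(jπx/L) dx = L/2, ∫sin(jπx/L)·sin(lπx/L) dx = 0; diagonal moments ∫x·sin²(jπx/L) dx = L²/4, ∫x²·sin²(jπx/L) dx = L³·(1/6 − 1/(4j²π²)); cross terms ∫x·sin(jπx/L)·sin(lπx/L) dx = 0 for j + l even and −4jlL²/(π²(j² − l²)²) for j + l odd, ∫x²·sin(jπx/L)·sin(lπx/L) dx = (−1)^(j+l)·4jlL³/(π²(j² − l²)²); higher powers the same way via product-to-sum and parts.
Normalization: ∫|ψ|² dx = 32.720.
⟨x⟩ = 3.4450 and ⟨x²⟩ = 17.869.
(Δx)² = 17.869 − (3.4450)² = 6.0011.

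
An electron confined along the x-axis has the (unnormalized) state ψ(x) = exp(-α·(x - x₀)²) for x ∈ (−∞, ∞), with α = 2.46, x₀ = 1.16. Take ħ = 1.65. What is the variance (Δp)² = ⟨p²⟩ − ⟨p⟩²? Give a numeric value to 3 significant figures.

Compute ⟨p⟩ and ⟨p²⟩ separately; (Δp)² = ⟨p²⟩ − ⟨p⟩².
Gaussian moments (u = x − x₀): ∫u^(2j)·e^(−2αu²) du = (2j−1)!!/(4α)^j · √(π/(2α)), odd powers integrate to 0; here √(π/(2α)) = 0.79908. Derivatives: d/dx e^(−αu²) = −2αu·e^(−αu²), d²/dx² e^(−αu²) = (4α²u² − 2α)·e^(−αu²).
Normalization: ∫|ψ|² dx = 0.79908.
⟨p⟩ = 0.0000 and ⟨p²⟩ = 6.6974.
(Δp)² = 6.6974 − (0.0000)² = 6.6974.

6.70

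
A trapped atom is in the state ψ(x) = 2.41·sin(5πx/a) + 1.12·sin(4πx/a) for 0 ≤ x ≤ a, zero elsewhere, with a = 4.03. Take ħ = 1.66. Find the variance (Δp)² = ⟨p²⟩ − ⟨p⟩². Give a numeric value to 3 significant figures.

Compute ⟨p⟩ and ⟨p²⟩ separately; (Δp)² = ⟨p²⟩ − ⟨p⟩².
d²/dx² sin(jπx/a) = −(jπ/a)²·sin(jπx/a); on 0 ≤ x ≤ a, ∫sin²(jπx/a) dx = a/2 and ∫sin(jπx/a)·sin(lπx/a) dx = 0 for j ≠ l, so only diagonal terms survive in ∫|ψ|² and ∫ψ·ψ″; ∫ψ·ψ′ dx = [ψ²/2] between the walls = 0.
Normalization: ∫|ψ|² dx = 14.231.
⟨p⟩ = 0.0000 and ⟨p²⟩ = 39.188.
(Δp)² = 39.188 − (0.0000)² = 39.188.

39.2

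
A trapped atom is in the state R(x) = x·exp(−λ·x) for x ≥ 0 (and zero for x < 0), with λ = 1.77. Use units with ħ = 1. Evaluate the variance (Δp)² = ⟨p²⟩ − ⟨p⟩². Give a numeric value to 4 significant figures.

3.133

Compute ⟨p⟩ and ⟨p²⟩ separately; (Δp)² = ⟨p²⟩ − ⟨p⟩².
Differentiate x·exp(−λ·x) with the product rule; every integrand then reduces to terms xʲ·e^(−2λx) on [0, ∞), with ∫₀^∞ xʲ·e^(−2λx) dx = j!/(2λ)^(j+1).
Normalization: ∫|R|² dx = 0.045084.
⟨p⟩ = 0.0000 and ⟨p²⟩ = 3.1329.
(Δp)² = 3.1329 − (0.0000)² = 3.1329.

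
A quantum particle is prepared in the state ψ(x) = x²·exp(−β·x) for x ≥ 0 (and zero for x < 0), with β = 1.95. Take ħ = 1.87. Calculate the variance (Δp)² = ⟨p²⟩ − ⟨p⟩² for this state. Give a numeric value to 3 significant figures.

Compute ⟨p⟩ and ⟨p²⟩ separately; (Δp)² = ⟨p²⟩ − ⟨p⟩².
Differentiate x²·exp(−β·x) with the product rule; every integrand then reduces to terms xʲ·e^(−2βx) on [0, ∞), with ∫₀^∞ xʲ·e^(−2βx) dx = j!/(2β)^(j+1).
Normalization: ∫|ψ|² dx = 0.026600.
⟨p⟩ = 0.0000 and ⟨p²⟩ = 4.4323.
(Δp)² = 4.4323 − (0.0000)² = 4.4323.

4.43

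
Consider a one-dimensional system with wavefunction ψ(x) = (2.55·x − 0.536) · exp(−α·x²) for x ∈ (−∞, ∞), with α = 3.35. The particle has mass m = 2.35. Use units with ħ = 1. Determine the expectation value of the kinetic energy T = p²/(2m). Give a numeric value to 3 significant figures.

1.61

T = −(ħ²/2m) d²/dx², so ⟨T⟩ = −(ħ²/2m) ∫ ψ*·ψ'' dx / ∫|ψ|² dx; with m = 2.35.
Expand each integrand as polynomial × e^(−2αx²) and use ∫x^(2j)·e^(−2αx²) dx = (2j−1)!!/(4α)^j · √(π/(2α)), odd powers → 0; here √(π/(2α)) = 0.68476. Differentiate with the product rule, d/dx e^(−αx²) = −2αx·e^(−αx²).
State is unnormalized: ∫|ψ|² dx = 0.52902, and ∫ψ*·(−ħ²/2m · ψ'') dx = 0.85075, so ⟨T⟩ = 0.85075 / 0.52902.
⟨T⟩ = 1.6082.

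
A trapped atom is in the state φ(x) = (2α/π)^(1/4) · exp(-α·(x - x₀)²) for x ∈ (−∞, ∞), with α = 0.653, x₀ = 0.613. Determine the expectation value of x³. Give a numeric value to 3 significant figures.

0.934

⟨x³⟩ = ∫ x³·|φ|² dx (integrals over the domain).
Gaussian moments (u = x − x₀): ∫u^(2j)·e^(−2αu²) du = (2j−1)!!/(4α)^j · √(π/(2α)), odd powers integrate to 0; here √(π/(2α)) = 1.5510.
⟨x³⟩ = 0.93440.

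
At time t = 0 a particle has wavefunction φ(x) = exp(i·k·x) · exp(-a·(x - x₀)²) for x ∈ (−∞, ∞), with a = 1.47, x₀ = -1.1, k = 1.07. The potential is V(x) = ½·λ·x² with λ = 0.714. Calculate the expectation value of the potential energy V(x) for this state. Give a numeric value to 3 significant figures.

⟨V⟩ = ∫ V(x)·|φ|² dx / ∫|φ|² dx.
Gaussian moments (u = x − x₀): ∫u^(2j)·e^(−2au²) du = (2j−1)!!/(4a)^j · √(π/(2a)), odd powers integrate to 0; here √(π/(2a)) = 1.0337.
State is unnormalized: ∫|φ|² dx = 1.0337, and ∫φ*·V(x)·φ dx = 0.50930, so ⟨V⟩ = 0.50930 / 1.0337.
⟨V⟩ = 0.49268.

0.493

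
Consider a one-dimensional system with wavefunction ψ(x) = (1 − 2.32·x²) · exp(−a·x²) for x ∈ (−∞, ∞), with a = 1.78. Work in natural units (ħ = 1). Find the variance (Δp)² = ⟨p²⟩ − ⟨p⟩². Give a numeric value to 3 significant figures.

Compute ⟨p⟩ and ⟨p²⟩ separately; (Δp)² = ⟨p²⟩ − ⟨p⟩².
Expand each integrand as polynomial × e^(−2ax²) and use ∫x^(2j)·e^(−2ax²) dx = (2j−1)!!/(4a)^j · √(π/(2a)), odd powers → 0; here √(π/(2a)) = 0.93940. Differentiate with the product rule, d/dx e^(−ax²) = −2ax·e^(−ax²).
Normalization: ∫|ψ|² dx = 0.62642.
⟨p⟩ = 0.0000 and ⟨p²⟩ = 6.3928.
(Δp)² = 6.3928 − (0.0000)² = 6.3928.

6.39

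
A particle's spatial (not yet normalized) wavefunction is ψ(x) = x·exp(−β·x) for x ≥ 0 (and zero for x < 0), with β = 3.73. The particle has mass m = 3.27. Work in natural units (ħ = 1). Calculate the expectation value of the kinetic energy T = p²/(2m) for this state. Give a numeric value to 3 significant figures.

2.13

T = −(ħ²/2m) d²/dx², so ⟨T⟩ = −(ħ²/2m) ∫ ψ*·ψ'' dx / ∫|ψ|² dx; with m = 3.27.
Differentiate x·exp(−β·x) with the product rule; every integrand then reduces to terms xʲ·e^(−2βx) on [0, ∞), with ∫₀^∞ xʲ·e^(−2βx) dx = j!/(2β)^(j+1).
State is unnormalized: ∫|ψ|² dx = 0.0048174, and ∫ψ*·(−ħ²/2m · ψ'') dx = 0.010248, so ⟨T⟩ = 0.010248 / 0.0048174.
⟨T⟩ = 2.1274.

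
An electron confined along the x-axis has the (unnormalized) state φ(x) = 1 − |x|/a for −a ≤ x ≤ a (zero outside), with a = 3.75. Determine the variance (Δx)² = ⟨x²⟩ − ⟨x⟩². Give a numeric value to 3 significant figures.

1.41

Compute ⟨x⟩ and ⟨x²⟩ separately, then (Δx)² = ⟨x²⟩ − ⟨x⟩².
φ is even, so ∫ over [−a, a] = 2∫₀ᵃ with φ = 1 − x/a there: ∫₀ᵃ (1 − x/a)² dx = a/3, ∫₀ᵃ x²(1 − x/a)² dx = a³/30, ∫₀ᵃ x⁴(1 − x/a)² dx = a⁵/105.
Normalization: ∫|φ|² dx = 2.5000.
⟨x⟩ = 0.0000 and ⟨x²⟩ = 1.4063.
(Δx)² = 1.4063 − (0.0000)² = 1.4063.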